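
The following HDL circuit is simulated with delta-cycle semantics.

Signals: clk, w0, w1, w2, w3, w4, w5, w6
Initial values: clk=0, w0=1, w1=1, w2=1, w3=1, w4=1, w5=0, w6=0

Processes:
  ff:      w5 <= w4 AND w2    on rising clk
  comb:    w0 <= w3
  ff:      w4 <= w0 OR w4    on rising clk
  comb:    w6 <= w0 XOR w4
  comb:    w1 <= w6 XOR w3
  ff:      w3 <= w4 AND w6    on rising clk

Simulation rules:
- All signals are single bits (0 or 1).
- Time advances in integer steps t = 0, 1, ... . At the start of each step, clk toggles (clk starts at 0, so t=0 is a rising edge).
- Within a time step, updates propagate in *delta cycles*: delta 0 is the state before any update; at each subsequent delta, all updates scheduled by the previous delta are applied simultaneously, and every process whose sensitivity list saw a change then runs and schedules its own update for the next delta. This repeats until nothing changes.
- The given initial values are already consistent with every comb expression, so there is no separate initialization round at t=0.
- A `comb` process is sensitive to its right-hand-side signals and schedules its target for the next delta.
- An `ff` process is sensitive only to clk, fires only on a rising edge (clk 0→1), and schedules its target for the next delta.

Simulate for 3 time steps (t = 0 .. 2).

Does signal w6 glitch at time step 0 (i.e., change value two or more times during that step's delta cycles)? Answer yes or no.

[bits: w2,w5,w4,w0,w3,w1,w6,clk]
t=0: Δ0=10111100 Δ1=10111101 Δ2=11110101 Δ3=11100001 Δ4=11100011 Δ5=11100111 | 5Δ
t=1: Δ0=11100111 Δ1=11100110 | 1Δ
t=2: Δ0=11100110 Δ1=11100111 Δ2=11101111 Δ3=11111011 Δ4=11111001 Δ5=11111101 | 5Δ

no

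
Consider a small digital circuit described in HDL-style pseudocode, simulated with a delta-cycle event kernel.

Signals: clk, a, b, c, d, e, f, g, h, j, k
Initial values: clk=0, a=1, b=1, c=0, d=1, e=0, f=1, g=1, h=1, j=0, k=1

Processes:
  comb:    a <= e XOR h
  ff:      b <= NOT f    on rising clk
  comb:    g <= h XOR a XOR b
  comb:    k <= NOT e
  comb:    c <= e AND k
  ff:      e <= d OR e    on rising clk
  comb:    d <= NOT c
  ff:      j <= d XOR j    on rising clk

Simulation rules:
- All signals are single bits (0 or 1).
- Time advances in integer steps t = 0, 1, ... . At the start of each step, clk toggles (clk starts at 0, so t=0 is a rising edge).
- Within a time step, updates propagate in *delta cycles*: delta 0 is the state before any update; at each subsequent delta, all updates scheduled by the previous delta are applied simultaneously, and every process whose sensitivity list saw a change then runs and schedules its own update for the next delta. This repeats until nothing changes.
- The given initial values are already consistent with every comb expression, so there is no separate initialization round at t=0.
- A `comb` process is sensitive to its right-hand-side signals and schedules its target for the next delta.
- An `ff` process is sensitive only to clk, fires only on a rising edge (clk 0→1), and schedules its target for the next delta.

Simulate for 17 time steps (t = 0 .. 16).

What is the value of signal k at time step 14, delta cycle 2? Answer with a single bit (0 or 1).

t=0 Δ0: b=1 j=0 clk=0 e=0 d=1 h=1 a=1 f=1 k=1 c=0 g=1
  Δ1: clk:0→1
  Δ2: b:1→0, j:0→1, e:0→1
  Δ3: a:1→0, k:1→0, c:0→1, g:1→0
  Δ4: d:1→0, c:1→0, g:0→1
  Δ5: d:0→1
  (5Δ to stable)
t=1 Δ0: b=0 j=1 clk=1 e=1 d=1 h=1 a=0 f=1 k=0 c=0 g=1
  Δ1: clk:1→0
  (1Δ to stable)
t=2 Δ0: b=0 j=1 clk=0 e=1 d=1 h=1 a=0 f=1 k=0 c=0 g=1
  Δ1: clk:0→1
  Δ2: j:1→0
  (2Δ to stable)
t=3 Δ0: b=0 j=0 clk=1 e=1 d=1 h=1 a=0 f=1 k=0 c=0 g=1
  Δ1: clk:1→0
  (1Δ to stable)
t=4 Δ0: b=0 j=0 clk=0 e=1 d=1 h=1 a=0 f=1 k=0 c=0 g=1
  Δ1: clk:0→1
  Δ2: j:0→1
  (2Δ to stable)
t=5 Δ0: b=0 j=1 clk=1 e=1 d=1 h=1 a=0 f=1 k=0 c=0 g=1
  Δ1: clk:1→0
  (1Δ to stable)
t=6 Δ0: b=0 j=1 clk=0 e=1 d=1 h=1 a=0 f=1 k=0 c=0 g=1
  Δ1: clk:0→1
  Δ2: j:1→0
  (2Δ to stable)
t=7 Δ0: b=0 j=0 clk=1 e=1 d=1 h=1 a=0 f=1 k=0 c=0 g=1
  Δ1: clk:1→0
  (1Δ to stable)
t=8 Δ0: b=0 j=0 clk=0 e=1 d=1 h=1 a=0 f=1 k=0 c=0 g=1
  Δ1: clk:0→1
  Δ2: j:0→1
  (2Δ to stable)
t=9 Δ0: b=0 j=1 clk=1 e=1 d=1 h=1 a=0 f=1 k=0 c=0 g=1
  Δ1: clk:1→0
  (1Δ to stable)
t=10 Δ0: b=0 j=1 clk=0 e=1 d=1 h=1 a=0 f=1 k=0 c=0 g=1
  Δ1: clk:0→1
  Δ2: j:1→0
  (2Δ to stable)
t=11 Δ0: b=0 j=0 clk=1 e=1 d=1 h=1 a=0 f=1 k=0 c=0 g=1
  Δ1: clk:1→0
  (1Δ to stable)
t=12 Δ0: b=0 j=0 clk=0 e=1 d=1 h=1 a=0 f=1 k=0 c=0 g=1
  Δ1: clk:0→1
  Δ2: j:0→1
  (2Δ to stable)
t=13 Δ0: b=0 j=1 clk=1 e=1 d=1 h=1 a=0 f=1 k=0 c=0 g=1
  Δ1: clk:1→0
  (1Δ to stable)
t=14 Δ0: b=0 j=1 clk=0 e=1 d=1 h=1 a=0 f=1 k=0 c=0 g=1
  Δ1: clk:0→1
  Δ2: j:1→0
  (2Δ to stable)
t=15 Δ0: b=0 j=0 clk=1 e=1 d=1 h=1 a=0 f=1 k=0 c=0 g=1
  Δ1: clk:1→0
  (1Δ to stable)
t=16 Δ0: b=0 j=0 clk=0 e=1 d=1 h=1 a=0 f=1 k=0 c=0 g=1
  Δ1: clk:0→1
  Δ2: j:0→1
  (2Δ to stable)

0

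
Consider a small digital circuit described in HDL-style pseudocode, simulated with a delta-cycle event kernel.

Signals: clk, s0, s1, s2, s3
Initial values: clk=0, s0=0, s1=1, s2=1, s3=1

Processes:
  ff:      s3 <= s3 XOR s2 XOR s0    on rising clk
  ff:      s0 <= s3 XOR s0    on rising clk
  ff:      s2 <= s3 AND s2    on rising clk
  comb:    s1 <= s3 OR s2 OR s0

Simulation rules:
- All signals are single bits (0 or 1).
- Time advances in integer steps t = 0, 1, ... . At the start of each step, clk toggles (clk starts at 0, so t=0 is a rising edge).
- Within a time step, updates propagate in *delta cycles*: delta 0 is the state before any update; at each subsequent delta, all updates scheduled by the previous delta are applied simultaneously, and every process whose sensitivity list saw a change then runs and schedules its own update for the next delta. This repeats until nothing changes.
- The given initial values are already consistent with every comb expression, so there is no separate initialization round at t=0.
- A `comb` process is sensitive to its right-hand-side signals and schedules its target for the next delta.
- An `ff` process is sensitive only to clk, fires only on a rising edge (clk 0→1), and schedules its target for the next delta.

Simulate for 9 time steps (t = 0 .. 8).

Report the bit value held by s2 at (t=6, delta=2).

0

t=0 Δ0: s2=1 clk=0 s3=1 s0=0 s1=1
  Δ1: clk:0→1
  Δ2: s3:1→0, s0:0→1
  (2Δ to stable)
t=1 Δ0: s2=1 clk=1 s3=0 s0=1 s1=1
  Δ1: clk:1→0
  (1Δ to stable)
t=2 Δ0: s2=1 clk=0 s3=0 s0=1 s1=1
  Δ1: clk:0→1
  Δ2: s2:1→0
  (2Δ to stable)
t=3 Δ0: s2=0 clk=1 s3=0 s0=1 s1=1
  Δ1: clk:1→0
  (1Δ to stable)
t=4 Δ0: s2=0 clk=0 s3=0 s0=1 s1=1
  Δ1: clk:0→1
  Δ2: s3:0→1
  (2Δ to stable)
t=5 Δ0: s2=0 clk=1 s3=1 s0=1 s1=1
  Δ1: clk:1→0
  (1Δ to stable)
t=6 Δ0: s2=0 clk=0 s3=1 s0=1 s1=1
  Δ1: clk:0→1
  Δ2: s3:1→0, s0:1→0
  Δ3: s1:1→0
  (3Δ to stable)
t=7 Δ0: s2=0 clk=1 s3=0 s0=0 s1=0
  Δ1: clk:1→0
  (1Δ to stable)
t=8 Δ0: s2=0 clk=0 s3=0 s0=0 s1=0
  Δ1: clk:0→1
  (1Δ to stable)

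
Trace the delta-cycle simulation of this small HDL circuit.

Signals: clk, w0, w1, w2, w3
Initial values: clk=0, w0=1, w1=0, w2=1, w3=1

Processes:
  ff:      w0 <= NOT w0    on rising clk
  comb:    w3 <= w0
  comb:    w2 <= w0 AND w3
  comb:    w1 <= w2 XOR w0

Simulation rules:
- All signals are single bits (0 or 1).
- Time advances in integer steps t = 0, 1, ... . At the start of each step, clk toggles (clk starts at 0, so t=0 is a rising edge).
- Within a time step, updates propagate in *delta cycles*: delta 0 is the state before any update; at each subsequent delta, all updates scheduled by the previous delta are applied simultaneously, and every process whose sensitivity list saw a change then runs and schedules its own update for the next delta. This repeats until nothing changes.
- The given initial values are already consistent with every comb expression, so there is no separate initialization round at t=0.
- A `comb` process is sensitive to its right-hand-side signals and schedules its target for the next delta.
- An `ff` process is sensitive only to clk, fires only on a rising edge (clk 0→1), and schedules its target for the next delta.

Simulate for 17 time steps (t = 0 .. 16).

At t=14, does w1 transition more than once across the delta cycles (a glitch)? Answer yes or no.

yes

[bits: clk,w3,w2,w0,w1]
t=0: Δ0=01110 Δ1=11110 Δ2=11100 Δ3=10001 Δ4=10000 | 4Δ
t=1: Δ0=10000 Δ1=00000 | 1Δ
t=2: Δ0=00000 Δ1=10000 Δ2=10010 Δ3=11011 Δ4=11111 Δ5=11110 | 5Δ
t=3: Δ0=11110 Δ1=01110 | 1Δ
t=4: Δ0=01110 Δ1=11110 Δ2=11100 Δ3=10001 Δ4=10000 | 4Δ
t=5: Δ0=10000 Δ1=00000 | 1Δ
t=6: Δ0=00000 Δ1=10000 Δ2=10010 Δ3=11011 Δ4=11111 Δ5=11110 | 5Δ
t=7: Δ0=11110 Δ1=01110 | 1Δ
t=8: Δ0=01110 Δ1=11110 Δ2=11100 Δ3=10001 Δ4=10000 | 4Δ
t=9: Δ0=10000 Δ1=00000 | 1Δ
t=10: Δ0=00000 Δ1=10000 Δ2=10010 Δ3=11011 Δ4=11111 Δ5=11110 | 5Δ
t=11: Δ0=11110 Δ1=01110 | 1Δ
t=12: Δ0=01110 Δ1=11110 Δ2=11100 Δ3=10001 Δ4=10000 | 4Δ
t=13: Δ0=10000 Δ1=00000 | 1Δ
t=14: Δ0=00000 Δ1=10000 Δ2=10010 Δ3=11011 Δ4=11111 Δ5=11110 | 5Δ
t=15: Δ0=11110 Δ1=01110 | 1Δ
t=16: Δ0=01110 Δ1=11110 Δ2=11100 Δ3=10001 Δ4=10000 | 4Δ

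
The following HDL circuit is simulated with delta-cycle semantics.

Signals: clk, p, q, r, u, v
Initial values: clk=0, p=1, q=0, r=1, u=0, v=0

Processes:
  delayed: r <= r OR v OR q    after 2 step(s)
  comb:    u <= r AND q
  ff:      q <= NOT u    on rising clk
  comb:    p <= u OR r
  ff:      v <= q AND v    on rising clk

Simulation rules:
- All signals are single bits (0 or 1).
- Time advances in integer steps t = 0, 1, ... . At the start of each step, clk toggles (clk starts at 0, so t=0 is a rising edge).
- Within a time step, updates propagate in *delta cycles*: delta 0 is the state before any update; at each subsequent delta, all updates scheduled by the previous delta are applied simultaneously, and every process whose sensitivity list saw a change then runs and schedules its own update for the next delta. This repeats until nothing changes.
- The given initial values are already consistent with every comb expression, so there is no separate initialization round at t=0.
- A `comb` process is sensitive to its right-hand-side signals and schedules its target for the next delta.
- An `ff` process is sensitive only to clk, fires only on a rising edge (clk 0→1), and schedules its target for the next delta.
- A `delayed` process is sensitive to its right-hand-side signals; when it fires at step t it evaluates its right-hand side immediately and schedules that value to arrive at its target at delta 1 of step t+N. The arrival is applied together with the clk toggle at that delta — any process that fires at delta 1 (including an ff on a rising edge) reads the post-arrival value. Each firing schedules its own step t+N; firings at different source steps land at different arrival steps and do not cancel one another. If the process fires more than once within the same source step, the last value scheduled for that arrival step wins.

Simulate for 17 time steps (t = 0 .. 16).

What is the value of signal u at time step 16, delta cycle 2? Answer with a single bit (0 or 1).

0

t=0 Δ0: p=1 v=0 q=0 clk=0 u=0 r=1
  Δ1: clk:0→1
  Δ2: q:0→1
  Δ3: u:0→1
  (3Δ to stable)
t=1 Δ0: p=1 v=0 q=1 clk=1 u=1 r=1
  Δ1: clk:1→0
  (1Δ to stable)
t=2 Δ0: p=1 v=0 q=1 clk=0 u=1 r=1
  Δ1: clk:0→1
  Δ2: q:1→0
  Δ3: u:1→0
  (3Δ to stable)
t=3 Δ0: p=1 v=0 q=0 clk=1 u=0 r=1
  Δ1: clk:1→0
  (1Δ to stable)
t=4 Δ0: p=1 v=0 q=0 clk=0 u=0 r=1
  Δ1: clk:0→1
  Δ2: q:0→1
  Δ3: u:0→1
  (3Δ to stable)
t=5 Δ0: p=1 v=0 q=1 clk=1 u=1 r=1
  Δ1: clk:1→0
  (1Δ to stable)
t=6 Δ0: p=1 v=0 q=1 clk=0 u=1 r=1
  Δ1: clk:0→1
  Δ2: q:1→0
  Δ3: u:1→0
  (3Δ to stable)
t=7 Δ0: p=1 v=0 q=0 clk=1 u=0 r=1
  Δ1: clk:1→0
  (1Δ to stable)
t=8 Δ0: p=1 v=0 q=0 clk=0 u=0 r=1
  Δ1: clk:0→1
  Δ2: q:0→1
  Δ3: u:0→1
  (3Δ to stable)
t=9 Δ0: p=1 v=0 q=1 clk=1 u=1 r=1
  Δ1: clk:1→0
  (1Δ to stable)
t=10 Δ0: p=1 v=0 q=1 clk=0 u=1 r=1
  Δ1: clk:0→1
  Δ2: q:1→0
  Δ3: u:1→0
  (3Δ to stable)
t=11 Δ0: p=1 v=0 q=0 clk=1 u=0 r=1
  Δ1: clk:1→0
  (1Δ to stable)
t=12 Δ0: p=1 v=0 q=0 clk=0 u=0 r=1
  Δ1: clk:0→1
  Δ2: q:0→1
  Δ3: u:0→1
  (3Δ to stable)
t=13 Δ0: p=1 v=0 q=1 clk=1 u=1 r=1
  Δ1: clk:1→0
  (1Δ to stable)
t=14 Δ0: p=1 v=0 q=1 clk=0 u=1 r=1
  Δ1: clk:0→1
  Δ2: q:1→0
  Δ3: u:1→0
  (3Δ to stable)
t=15 Δ0: p=1 v=0 q=0 clk=1 u=0 r=1
  Δ1: clk:1→0
  (1Δ to stable)
t=16 Δ0: p=1 v=0 q=0 clk=0 u=0 r=1
  Δ1: clk:0→1
  Δ2: q:0→1
  Δ3: u:0→1
  (3Δ to stable)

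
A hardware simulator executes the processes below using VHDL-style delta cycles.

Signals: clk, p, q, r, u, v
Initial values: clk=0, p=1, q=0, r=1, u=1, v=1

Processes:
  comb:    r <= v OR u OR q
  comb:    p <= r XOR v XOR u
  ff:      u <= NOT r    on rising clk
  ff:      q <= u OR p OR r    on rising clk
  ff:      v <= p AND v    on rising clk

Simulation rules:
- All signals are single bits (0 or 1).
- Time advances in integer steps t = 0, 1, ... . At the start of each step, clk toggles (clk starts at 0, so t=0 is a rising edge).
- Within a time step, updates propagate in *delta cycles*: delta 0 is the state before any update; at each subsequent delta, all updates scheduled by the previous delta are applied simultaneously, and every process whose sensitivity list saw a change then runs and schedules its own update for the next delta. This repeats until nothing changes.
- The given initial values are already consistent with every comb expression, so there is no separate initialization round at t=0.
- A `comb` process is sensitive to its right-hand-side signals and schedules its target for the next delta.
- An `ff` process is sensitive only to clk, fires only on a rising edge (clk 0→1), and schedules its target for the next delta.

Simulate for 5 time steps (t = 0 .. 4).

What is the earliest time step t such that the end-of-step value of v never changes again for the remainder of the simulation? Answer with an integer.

2

t0.Δ0 r=1 clk=0 q=0 p=1 u=1 v=1
t0.Δ1 r=1 clk=1 q=0 p=1 u=1 v=1
t0.Δ2 r=1 clk=1 q=1 p=1 u=0 v=1
t0.Δ3 r=1 clk=1 q=1 p=0 u=0 v=1
t1.Δ0 r=1 clk=1 q=1 p=0 u=0 v=1
t1.Δ1 r=1 clk=0 q=1 p=0 u=0 v=1
t2.Δ0 r=1 clk=0 q=1 p=0 u=0 v=1
t2.Δ1 r=1 clk=1 q=1 p=0 u=0 v=1
t2.Δ2 r=1 clk=1 q=1 p=0 u=0 v=0
t2.Δ3 r=1 clk=1 q=1 p=1 u=0 v=0
t3.Δ0 r=1 clk=1 q=1 p=1 u=0 v=0
t3.Δ1 r=1 clk=0 q=1 p=1 u=0 v=0
t4.Δ0 r=1 clk=0 q=1 p=1 u=0 v=0
t4.Δ1 r=1 clk=1 q=1 p=1 u=0 v=0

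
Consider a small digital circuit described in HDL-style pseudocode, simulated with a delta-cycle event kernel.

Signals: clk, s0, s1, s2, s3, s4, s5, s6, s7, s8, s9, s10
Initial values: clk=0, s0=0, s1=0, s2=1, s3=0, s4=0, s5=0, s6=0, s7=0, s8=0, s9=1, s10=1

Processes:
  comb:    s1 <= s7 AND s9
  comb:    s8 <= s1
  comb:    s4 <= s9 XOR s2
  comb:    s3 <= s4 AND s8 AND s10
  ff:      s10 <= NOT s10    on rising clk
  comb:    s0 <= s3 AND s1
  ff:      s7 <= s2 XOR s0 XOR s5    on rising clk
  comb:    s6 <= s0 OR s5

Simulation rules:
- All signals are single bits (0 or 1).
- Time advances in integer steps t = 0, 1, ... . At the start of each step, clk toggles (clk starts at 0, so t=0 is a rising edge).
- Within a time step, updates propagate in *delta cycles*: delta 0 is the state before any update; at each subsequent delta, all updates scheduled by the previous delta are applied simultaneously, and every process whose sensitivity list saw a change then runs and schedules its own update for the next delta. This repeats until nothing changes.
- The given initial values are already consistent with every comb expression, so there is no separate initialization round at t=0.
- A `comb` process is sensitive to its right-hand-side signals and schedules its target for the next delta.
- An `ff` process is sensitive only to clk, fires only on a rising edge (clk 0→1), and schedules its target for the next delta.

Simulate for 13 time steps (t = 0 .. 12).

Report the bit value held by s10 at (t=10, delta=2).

[bits: s4,s5,s10,clk,s9,s6,s0,s2,s7,s8,s1,s3]
t=0: Δ0=001010010000 Δ1=001110010000 Δ2=000110011000 Δ3=000110011010 Δ4=000110011110 | 4Δ
t=1: Δ0=000110011110 Δ1=000010011110 | 1Δ
t=2: Δ0=000010011110 Δ1=000110011110 Δ2=001110011110 | 2Δ
t=3: Δ0=001110011110 Δ1=001010011110 | 1Δ
t=4: Δ0=001010011110 Δ1=001110011110 Δ2=000110011110 | 2Δ
t=5: Δ0=000110011110 Δ1=000010011110 | 1Δ
t=6: Δ0=000010011110 Δ1=000110011110 Δ2=001110011110 | 2Δ
t=7: Δ0=001110011110 Δ1=001010011110 | 1Δ
t=8: Δ0=001010011110 Δ1=001110011110 Δ2=000110011110 | 2Δ
t=9: Δ0=000110011110 Δ1=000010011110 | 1Δ
t=10: Δ0=000010011110 Δ1=000110011110 Δ2=001110011110 | 2Δ
t=11: Δ0=001110011110 Δ1=001010011110 | 1Δ
t=12: Δ0=001010011110 Δ1=001110011110 Δ2=000110011110 | 2Δ

1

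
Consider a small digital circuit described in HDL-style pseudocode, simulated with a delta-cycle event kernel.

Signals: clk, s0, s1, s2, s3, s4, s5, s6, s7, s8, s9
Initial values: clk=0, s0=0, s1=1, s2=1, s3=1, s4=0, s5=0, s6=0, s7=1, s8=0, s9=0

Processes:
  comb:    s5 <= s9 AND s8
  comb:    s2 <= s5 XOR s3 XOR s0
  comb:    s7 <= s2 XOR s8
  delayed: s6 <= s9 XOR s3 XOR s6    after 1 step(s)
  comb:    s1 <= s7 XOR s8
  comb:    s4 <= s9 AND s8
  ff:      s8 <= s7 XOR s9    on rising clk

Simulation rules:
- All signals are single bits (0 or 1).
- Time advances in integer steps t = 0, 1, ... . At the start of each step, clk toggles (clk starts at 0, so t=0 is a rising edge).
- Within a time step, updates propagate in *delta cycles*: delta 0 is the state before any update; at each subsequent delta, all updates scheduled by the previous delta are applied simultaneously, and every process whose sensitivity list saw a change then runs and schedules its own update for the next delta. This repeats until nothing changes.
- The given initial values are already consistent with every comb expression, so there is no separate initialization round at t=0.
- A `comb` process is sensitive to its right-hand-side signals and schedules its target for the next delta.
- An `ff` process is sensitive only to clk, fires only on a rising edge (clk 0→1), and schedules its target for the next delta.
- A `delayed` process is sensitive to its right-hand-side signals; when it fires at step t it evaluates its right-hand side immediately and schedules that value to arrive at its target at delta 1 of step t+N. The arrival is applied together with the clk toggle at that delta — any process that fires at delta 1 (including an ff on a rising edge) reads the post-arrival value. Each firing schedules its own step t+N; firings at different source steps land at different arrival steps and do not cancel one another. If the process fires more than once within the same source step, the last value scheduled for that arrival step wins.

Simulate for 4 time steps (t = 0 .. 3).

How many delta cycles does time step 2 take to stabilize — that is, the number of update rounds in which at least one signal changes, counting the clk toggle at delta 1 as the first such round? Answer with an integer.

4

[bits: s2,s7,s4,s9,s5,s8,s3,s6,clk,s0,s1]
t=0: Δ0=11000010001 Δ1=11000010101 Δ2=11000110101 Δ3=10000110100 Δ4=10000110101 | 4Δ
t=1: Δ0=10000110101 Δ1=10000110001 | 1Δ
t=2: Δ0=10000110001 Δ1=10000110101 Δ2=10000010101 Δ3=11000010100 Δ4=11000010101 | 4Δ
t=3: Δ0=11000010101 Δ1=11000010001 | 1Δ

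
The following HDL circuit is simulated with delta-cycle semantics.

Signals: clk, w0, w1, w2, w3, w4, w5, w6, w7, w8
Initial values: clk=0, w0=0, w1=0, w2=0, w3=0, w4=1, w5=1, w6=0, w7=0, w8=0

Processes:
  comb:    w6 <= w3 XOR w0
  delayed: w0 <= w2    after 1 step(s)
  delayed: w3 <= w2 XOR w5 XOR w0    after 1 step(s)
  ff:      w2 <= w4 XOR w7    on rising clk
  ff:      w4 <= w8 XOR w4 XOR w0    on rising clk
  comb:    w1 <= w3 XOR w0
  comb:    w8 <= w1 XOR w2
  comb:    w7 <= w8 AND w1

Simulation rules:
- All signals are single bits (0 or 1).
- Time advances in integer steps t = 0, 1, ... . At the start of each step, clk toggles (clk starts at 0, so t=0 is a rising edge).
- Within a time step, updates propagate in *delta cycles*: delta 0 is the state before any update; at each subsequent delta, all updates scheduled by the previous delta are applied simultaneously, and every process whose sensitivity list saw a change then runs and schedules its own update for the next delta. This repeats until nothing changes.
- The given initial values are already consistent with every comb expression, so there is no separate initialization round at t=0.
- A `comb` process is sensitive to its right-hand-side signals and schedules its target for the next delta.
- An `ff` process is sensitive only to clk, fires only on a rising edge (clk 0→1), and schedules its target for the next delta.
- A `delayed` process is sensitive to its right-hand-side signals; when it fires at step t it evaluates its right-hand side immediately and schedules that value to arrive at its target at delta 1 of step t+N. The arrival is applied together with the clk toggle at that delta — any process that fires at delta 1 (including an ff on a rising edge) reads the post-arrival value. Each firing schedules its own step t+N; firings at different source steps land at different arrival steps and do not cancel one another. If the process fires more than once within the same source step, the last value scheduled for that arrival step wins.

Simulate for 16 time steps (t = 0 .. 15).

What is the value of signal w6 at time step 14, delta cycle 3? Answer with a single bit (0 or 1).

1

t=0 Δ0: w7=0 w0=0 w1=0 w4=1 w3=0 clk=0 w2=0 w5=1 w8=0 w6=0
  Δ1: clk:0→1
  Δ2: w2:0→1
  Δ3: w8:0→1
  (3Δ to stable)
t=1 Δ0: w7=0 w0=0 w1=0 w4=1 w3=0 clk=1 w2=1 w5=1 w8=1 w6=0
  Δ1: w0:0→1, clk:1→0
  Δ2: w1:0→1, w6:0→1
  Δ3: w7:0→1, w8:1→0
  Δ4: w7:1→0
  (4Δ to stable)
t=2 Δ0: w7=0 w0=1 w1=1 w4=1 w3=0 clk=0 w2=1 w5=1 w8=0 w6=1
  Δ1: w3:0→1, clk:0→1
  Δ2: w1:1→0, w4:1→0, w6:1→0
  Δ3: w8:0→1
  (3Δ to stable)
t=3 Δ0: w7=0 w0=1 w1=0 w4=0 w3=1 clk=1 w2=1 w5=1 w8=1 w6=0
  Δ1: clk:1→0
  (1Δ to stable)
t=4 Δ0: w7=0 w0=1 w1=0 w4=0 w3=1 clk=0 w2=1 w5=1 w8=1 w6=0
  Δ1: clk:0→1
  Δ2: w2:1→0
  Δ3: w8:1→0
  (3Δ to stable)
t=5 Δ0: w7=0 w0=1 w1=0 w4=0 w3=1 clk=1 w2=0 w5=1 w8=0 w6=0
  Δ1: w0:1→0, w3:1→0, clk:1→0
  (1Δ to stable)
t=6 Δ0: w7=0 w0=0 w1=0 w4=0 w3=0 clk=0 w2=0 w5=1 w8=0 w6=0
  Δ1: w3:0→1, clk:0→1
  Δ2: w1:0→1, w6:0→1
  Δ3: w8:0→1
  Δ4: w7:0→1
  (4Δ to stable)
t=7 Δ0: w7=1 w0=0 w1=1 w4=0 w3=1 clk=1 w2=0 w5=1 w8=1 w6=1
  Δ1: clk:1→0
  (1Δ to stable)
t=8 Δ0: w7=1 w0=0 w1=1 w4=0 w3=1 clk=0 w2=0 w5=1 w8=1 w6=1
  Δ1: clk:0→1
  Δ2: w4:0→1, w2:0→1
  Δ3: w8:1→0
  Δ4: w7:1→0
  (4Δ to stable)
t=9 Δ0: w7=0 w0=0 w1=1 w4=1 w3=1 clk=1 w2=1 w5=1 w8=0 w6=1
  Δ1: w0:0→1, w3:1→0, clk:1→0
  (1Δ to stable)
t=10 Δ0: w7=0 w0=1 w1=1 w4=1 w3=0 clk=0 w2=1 w5=1 w8=0 w6=1
  Δ1: w3:0→1, clk:0→1
  Δ2: w1:1→0, w4:1→0, w6:1→0
  Δ3: w8:0→1
  (3Δ to stable)
t=11 Δ0: w7=0 w0=1 w1=0 w4=0 w3=1 clk=1 w2=1 w5=1 w8=1 w6=0
  Δ1: clk:1→0
  (1Δ to stable)
t=12 Δ0: w7=0 w0=1 w1=0 w4=0 w3=1 clk=0 w2=1 w5=1 w8=1 w6=0
  Δ1: clk:0→1
  Δ2: w2:1→0
  Δ3: w8:1→0
  (3Δ to stable)
t=13 Δ0: w7=0 w0=1 w1=0 w4=0 w3=1 clk=1 w2=0 w5=1 w8=0 w6=0
  Δ1: w0:1→0, w3:1→0, clk:1→0
  (1Δ to stable)
t=14 Δ0: w7=0 w0=0 w1=0 w4=0 w3=0 clk=0 w2=0 w5=1 w8=0 w6=0
  Δ1: w3:0→1, clk:0→1
  Δ2: w1:0→1, w6:0→1
  Δ3: w8:0→1
  Δ4: w7:0→1
  (4Δ to stable)
t=15 Δ0: w7=1 w0=0 w1=1 w4=0 w3=1 clk=1 w2=0 w5=1 w8=1 w6=1
  Δ1: clk:1→0
  (1Δ to stable)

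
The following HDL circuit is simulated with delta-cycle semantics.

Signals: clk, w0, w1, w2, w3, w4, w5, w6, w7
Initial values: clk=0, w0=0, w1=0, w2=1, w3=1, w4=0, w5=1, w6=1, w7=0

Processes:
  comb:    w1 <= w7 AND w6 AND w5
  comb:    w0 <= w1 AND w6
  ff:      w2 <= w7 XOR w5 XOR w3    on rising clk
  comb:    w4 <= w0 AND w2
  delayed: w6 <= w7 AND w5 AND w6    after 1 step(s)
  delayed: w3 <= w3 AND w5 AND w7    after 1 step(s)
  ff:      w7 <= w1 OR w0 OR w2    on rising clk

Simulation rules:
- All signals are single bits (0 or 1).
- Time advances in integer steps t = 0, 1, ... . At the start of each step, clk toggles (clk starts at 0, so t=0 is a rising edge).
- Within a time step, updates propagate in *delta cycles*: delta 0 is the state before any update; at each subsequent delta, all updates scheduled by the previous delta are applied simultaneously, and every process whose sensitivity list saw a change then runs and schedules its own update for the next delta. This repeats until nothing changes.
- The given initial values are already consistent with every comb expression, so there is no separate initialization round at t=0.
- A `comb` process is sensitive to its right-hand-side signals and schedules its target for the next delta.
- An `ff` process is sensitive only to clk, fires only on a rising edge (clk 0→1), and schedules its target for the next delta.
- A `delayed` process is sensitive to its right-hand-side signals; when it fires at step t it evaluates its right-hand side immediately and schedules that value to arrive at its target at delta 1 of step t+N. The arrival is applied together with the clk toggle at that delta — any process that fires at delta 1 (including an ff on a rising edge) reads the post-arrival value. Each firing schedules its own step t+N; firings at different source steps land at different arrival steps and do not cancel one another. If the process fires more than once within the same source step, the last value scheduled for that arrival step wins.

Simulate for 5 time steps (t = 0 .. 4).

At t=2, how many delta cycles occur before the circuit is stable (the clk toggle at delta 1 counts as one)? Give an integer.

3

t0.Δ0 w5=1 w3=1 w4=0 w7=0 w6=1 clk=0 w1=0 w2=1 w0=0
t0.Δ1 w5=1 w3=1 w4=0 w7=0 w6=1 clk=1 w1=0 w2=1 w0=0
t0.Δ2 w5=1 w3=1 w4=0 w7=1 w6=1 clk=1 w1=0 w2=0 w0=0
t0.Δ3 w5=1 w3=1 w4=0 w7=1 w6=1 clk=1 w1=1 w2=0 w0=0
t0.Δ4 w5=1 w3=1 w4=0 w7=1 w6=1 clk=1 w1=1 w2=0 w0=1
t1.Δ0 w5=1 w3=1 w4=0 w7=1 w6=1 clk=1 w1=1 w2=0 w0=1
t1.Δ1 w5=1 w3=1 w4=0 w7=1 w6=1 clk=0 w1=1 w2=0 w0=1
t2.Δ0 w5=1 w3=1 w4=0 w7=1 w6=1 clk=0 w1=1 w2=0 w0=1
t2.Δ1 w5=1 w3=1 w4=0 w7=1 w6=1 clk=1 w1=1 w2=0 w0=1
t2.Δ2 w5=1 w3=1 w4=0 w7=1 w6=1 clk=1 w1=1 w2=1 w0=1
t2.Δ3 w5=1 w3=1 w4=1 w7=1 w6=1 clk=1 w1=1 w2=1 w0=1
t3.Δ0 w5=1 w3=1 w4=1 w7=1 w6=1 clk=1 w1=1 w2=1 w0=1
t3.Δ1 w5=1 w3=1 w4=1 w7=1 w6=1 clk=0 w1=1 w2=1 w0=1
t4.Δ0 w5=1 w3=1 w4=1 w7=1 w6=1 clk=0 w1=1 w2=1 w0=1
t4.Δ1 w5=1 w3=1 w4=1 w7=1 w6=1 clk=1 w1=1 w2=1 w0=1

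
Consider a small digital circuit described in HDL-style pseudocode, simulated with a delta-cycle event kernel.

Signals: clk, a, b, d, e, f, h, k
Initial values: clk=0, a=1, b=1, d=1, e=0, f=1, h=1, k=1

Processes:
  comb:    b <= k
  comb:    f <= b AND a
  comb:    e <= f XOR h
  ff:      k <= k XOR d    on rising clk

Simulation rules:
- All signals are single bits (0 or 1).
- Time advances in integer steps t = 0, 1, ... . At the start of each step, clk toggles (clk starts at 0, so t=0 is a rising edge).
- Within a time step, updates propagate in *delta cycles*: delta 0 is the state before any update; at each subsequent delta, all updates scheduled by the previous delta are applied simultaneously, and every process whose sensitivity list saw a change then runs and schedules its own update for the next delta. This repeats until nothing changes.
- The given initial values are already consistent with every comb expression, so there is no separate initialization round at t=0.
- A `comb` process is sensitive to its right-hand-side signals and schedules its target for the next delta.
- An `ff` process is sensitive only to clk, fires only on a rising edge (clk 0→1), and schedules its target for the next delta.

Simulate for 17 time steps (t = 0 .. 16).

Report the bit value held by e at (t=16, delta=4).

t=0 Δ0: a=1 k=1 f=1 clk=0 h=1 b=1 e=0 d=1
  Δ1: clk:0→1
  Δ2: k:1→0
  Δ3: b:1→0
  Δ4: f:1→0
  Δ5: e:0→1
  (5Δ to stable)
t=1 Δ0: a=1 k=0 f=0 clk=1 h=1 b=0 e=1 d=1
  Δ1: clk:1→0
  (1Δ to stable)
t=2 Δ0: a=1 k=0 f=0 clk=0 h=1 b=0 e=1 d=1
  Δ1: clk:0→1
  Δ2: k:0→1
  Δ3: b:0→1
  Δ4: f:0→1
  Δ5: e:1→0
  (5Δ to stable)
t=3 Δ0: a=1 k=1 f=1 clk=1 h=1 b=1 e=0 d=1
  Δ1: clk:1→0
  (1Δ to stable)
t=4 Δ0: a=1 k=1 f=1 clk=0 h=1 b=1 e=0 d=1
  Δ1: clk:0→1
  Δ2: k:1→0
  Δ3: b:1→0
  Δ4: f:1→0
  Δ5: e:0→1
  (5Δ to stable)
t=5 Δ0: a=1 k=0 f=0 clk=1 h=1 b=0 e=1 d=1
  Δ1: clk:1→0
  (1Δ to stable)
t=6 Δ0: a=1 k=0 f=0 clk=0 h=1 b=0 e=1 d=1
  Δ1: clk:0→1
  Δ2: k:0→1
  Δ3: b:0→1
  Δ4: f:0→1
  Δ5: e:1→0
  (5Δ to stable)
t=7 Δ0: a=1 k=1 f=1 clk=1 h=1 b=1 e=0 d=1
  Δ1: clk:1→0
  (1Δ to stable)
t=8 Δ0: a=1 k=1 f=1 clk=0 h=1 b=1 e=0 d=1
  Δ1: clk:0→1
  Δ2: k:1→0
  Δ3: b:1→0
  Δ4: f:1→0
  Δ5: e:0→1
  (5Δ to stable)
t=9 Δ0: a=1 k=0 f=0 clk=1 h=1 b=0 e=1 d=1
  Δ1: clk:1→0
  (1Δ to stable)
t=10 Δ0: a=1 k=0 f=0 clk=0 h=1 b=0 e=1 d=1
  Δ1: clk:0→1
  Δ2: k:0→1
  Δ3: b:0→1
  Δ4: f:0→1
  Δ5: e:1→0
  (5Δ to stable)
t=11 Δ0: a=1 k=1 f=1 clk=1 h=1 b=1 e=0 d=1
  Δ1: clk:1→0
  (1Δ to stable)
t=12 Δ0: a=1 k=1 f=1 clk=0 h=1 b=1 e=0 d=1
  Δ1: clk:0→1
  Δ2: k:1→0
  Δ3: b:1→0
  Δ4: f:1→0
  Δ5: e:0→1
  (5Δ to stable)
t=13 Δ0: a=1 k=0 f=0 clk=1 h=1 b=0 e=1 d=1
  Δ1: clk:1→0
  (1Δ to stable)
t=14 Δ0: a=1 k=0 f=0 clk=0 h=1 b=0 e=1 d=1
  Δ1: clk:0→1
  Δ2: k:0→1
  Δ3: b:0→1
  Δ4: f:0→1
  Δ5: e:1→0
  (5Δ to stable)
t=15 Δ0: a=1 k=1 f=1 clk=1 h=1 b=1 e=0 d=1
  Δ1: clk:1→0
  (1Δ to stable)
t=16 Δ0: a=1 k=1 f=1 clk=0 h=1 b=1 e=0 d=1
  Δ1: clk:0→1
  Δ2: k:1→0
  Δ3: b:1→0
  Δ4: f:1→0
  Δ5: e:0→1
  (5Δ to stable)

0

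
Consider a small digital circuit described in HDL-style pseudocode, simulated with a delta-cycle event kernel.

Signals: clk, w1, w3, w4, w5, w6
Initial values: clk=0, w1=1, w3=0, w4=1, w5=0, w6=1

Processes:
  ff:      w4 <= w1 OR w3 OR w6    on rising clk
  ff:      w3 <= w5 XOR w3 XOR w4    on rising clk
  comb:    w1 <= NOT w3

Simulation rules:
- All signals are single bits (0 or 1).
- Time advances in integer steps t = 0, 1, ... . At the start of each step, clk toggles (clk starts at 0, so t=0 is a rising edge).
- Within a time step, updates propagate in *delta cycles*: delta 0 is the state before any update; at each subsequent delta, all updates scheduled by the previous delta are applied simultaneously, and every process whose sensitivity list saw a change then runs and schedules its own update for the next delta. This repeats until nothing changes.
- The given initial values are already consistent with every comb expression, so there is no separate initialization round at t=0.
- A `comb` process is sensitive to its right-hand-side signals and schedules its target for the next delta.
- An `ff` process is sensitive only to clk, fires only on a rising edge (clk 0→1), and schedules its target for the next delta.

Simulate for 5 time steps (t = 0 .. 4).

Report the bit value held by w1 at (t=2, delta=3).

1

[bits: w4,w6,w3,clk,w1,w5]
t=0: Δ0=110010 Δ1=110110 Δ2=111110 Δ3=111100 | 3Δ
t=1: Δ0=111100 Δ1=111000 | 1Δ
t=2: Δ0=111000 Δ1=111100 Δ2=110100 Δ3=110110 | 3Δ
t=3: Δ0=110110 Δ1=110010 | 1Δ
t=4: Δ0=110010 Δ1=110110 Δ2=111110 Δ3=111100 | 3Δ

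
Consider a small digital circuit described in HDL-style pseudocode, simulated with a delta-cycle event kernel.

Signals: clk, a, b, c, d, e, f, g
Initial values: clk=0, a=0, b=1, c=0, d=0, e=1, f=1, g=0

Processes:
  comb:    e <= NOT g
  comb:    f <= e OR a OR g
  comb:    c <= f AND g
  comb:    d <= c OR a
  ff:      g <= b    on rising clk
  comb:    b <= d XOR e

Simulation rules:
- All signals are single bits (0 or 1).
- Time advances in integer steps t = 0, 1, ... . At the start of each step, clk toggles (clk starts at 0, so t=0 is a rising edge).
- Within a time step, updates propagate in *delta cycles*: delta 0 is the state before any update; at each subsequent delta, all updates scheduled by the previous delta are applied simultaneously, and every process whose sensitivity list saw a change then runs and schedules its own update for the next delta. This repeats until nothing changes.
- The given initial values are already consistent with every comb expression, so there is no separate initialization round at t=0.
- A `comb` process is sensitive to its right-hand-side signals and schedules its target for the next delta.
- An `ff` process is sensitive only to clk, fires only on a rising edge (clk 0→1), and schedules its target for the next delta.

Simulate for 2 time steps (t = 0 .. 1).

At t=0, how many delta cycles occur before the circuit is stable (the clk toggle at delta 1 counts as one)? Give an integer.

[bits: c,a,e,f,clk,d,g,b]
t=0: Δ0=00110001 Δ1=00111001 Δ2=00111011 Δ3=10011011 Δ4=10011110 Δ5=10011111 | 5Δ
t=1: Δ0=10011111 Δ1=10010111 | 1Δ

5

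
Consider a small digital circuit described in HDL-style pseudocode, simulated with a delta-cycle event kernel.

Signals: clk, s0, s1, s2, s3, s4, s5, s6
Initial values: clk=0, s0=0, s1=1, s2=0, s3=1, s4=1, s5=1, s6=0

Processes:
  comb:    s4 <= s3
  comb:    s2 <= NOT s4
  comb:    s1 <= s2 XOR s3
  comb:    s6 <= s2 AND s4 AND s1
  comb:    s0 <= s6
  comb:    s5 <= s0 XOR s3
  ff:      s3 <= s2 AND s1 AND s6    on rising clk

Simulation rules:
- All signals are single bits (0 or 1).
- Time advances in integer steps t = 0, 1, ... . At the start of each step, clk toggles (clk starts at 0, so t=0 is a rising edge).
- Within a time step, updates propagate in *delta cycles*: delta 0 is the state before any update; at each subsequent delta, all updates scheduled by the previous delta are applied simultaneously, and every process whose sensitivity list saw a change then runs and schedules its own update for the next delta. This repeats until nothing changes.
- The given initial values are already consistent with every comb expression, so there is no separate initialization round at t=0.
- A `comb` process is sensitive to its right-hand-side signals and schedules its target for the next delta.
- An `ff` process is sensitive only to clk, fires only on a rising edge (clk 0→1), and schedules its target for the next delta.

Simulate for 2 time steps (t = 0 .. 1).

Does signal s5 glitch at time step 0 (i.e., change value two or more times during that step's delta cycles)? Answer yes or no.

no

t=0 Δ0: s4=1 s0=0 s3=1 s1=1 clk=0 s2=0 s6=0 s5=1
  Δ1: clk:0→1
  Δ2: s3:1→0
  Δ3: s4:1→0, s1:1→0, s5:1→0
  Δ4: s2:0→1
  Δ5: s1:0→1
  (5Δ to stable)
t=1 Δ0: s4=0 s0=0 s3=0 s1=1 clk=1 s2=1 s6=0 s5=0
  Δ1: clk:1→0
  (1Δ to stable)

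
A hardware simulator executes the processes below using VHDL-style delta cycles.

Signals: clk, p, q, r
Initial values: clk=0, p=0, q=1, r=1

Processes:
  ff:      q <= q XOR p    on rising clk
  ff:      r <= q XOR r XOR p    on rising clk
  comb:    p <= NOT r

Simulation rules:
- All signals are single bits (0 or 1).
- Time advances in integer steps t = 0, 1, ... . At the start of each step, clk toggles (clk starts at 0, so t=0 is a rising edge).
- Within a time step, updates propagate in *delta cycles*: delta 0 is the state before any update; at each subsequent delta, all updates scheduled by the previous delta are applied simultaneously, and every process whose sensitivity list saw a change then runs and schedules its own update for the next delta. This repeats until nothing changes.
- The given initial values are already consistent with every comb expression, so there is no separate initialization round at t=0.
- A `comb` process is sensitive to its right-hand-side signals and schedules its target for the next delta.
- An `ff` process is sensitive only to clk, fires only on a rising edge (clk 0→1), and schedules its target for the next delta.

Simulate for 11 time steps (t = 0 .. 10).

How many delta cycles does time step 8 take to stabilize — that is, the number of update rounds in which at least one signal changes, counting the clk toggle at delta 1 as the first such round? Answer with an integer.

2

t=0 Δ0: clk=0 p=0 q=1 r=1
  Δ1: clk:0→1
  Δ2: r:1→0
  Δ3: p:0→1
  (3Δ to stable)
t=1 Δ0: clk=1 p=1 q=1 r=0
  Δ1: clk:1→0
  (1Δ to stable)
t=2 Δ0: clk=0 p=1 q=1 r=0
  Δ1: clk:0→1
  Δ2: q:1→0
  (2Δ to stable)
t=3 Δ0: clk=1 p=1 q=0 r=0
  Δ1: clk:1→0
  (1Δ to stable)
t=4 Δ0: clk=0 p=1 q=0 r=0
  Δ1: clk:0→1
  Δ2: q:0→1, r:0→1
  Δ3: p:1→0
  (3Δ to stable)
t=5 Δ0: clk=1 p=0 q=1 r=1
  Δ1: clk:1→0
  (1Δ to stable)
t=6 Δ0: clk=0 p=0 q=1 r=1
  Δ1: clk:0→1
  Δ2: r:1→0
  Δ3: p:0→1
  (3Δ to stable)
t=7 Δ0: clk=1 p=1 q=1 r=0
  Δ1: clk:1→0
  (1Δ to stable)
t=8 Δ0: clk=0 p=1 q=1 r=0
  Δ1: clk:0→1
  Δ2: q:1→0
  (2Δ to stable)
t=9 Δ0: clk=1 p=1 q=0 r=0
  Δ1: clk:1→0
  (1Δ to stable)
t=10 Δ0: clk=0 p=1 q=0 r=0
  Δ1: clk:0→1
  Δ2: q:0→1, r:0→1
  Δ3: p:1→0
  (3Δ to stable)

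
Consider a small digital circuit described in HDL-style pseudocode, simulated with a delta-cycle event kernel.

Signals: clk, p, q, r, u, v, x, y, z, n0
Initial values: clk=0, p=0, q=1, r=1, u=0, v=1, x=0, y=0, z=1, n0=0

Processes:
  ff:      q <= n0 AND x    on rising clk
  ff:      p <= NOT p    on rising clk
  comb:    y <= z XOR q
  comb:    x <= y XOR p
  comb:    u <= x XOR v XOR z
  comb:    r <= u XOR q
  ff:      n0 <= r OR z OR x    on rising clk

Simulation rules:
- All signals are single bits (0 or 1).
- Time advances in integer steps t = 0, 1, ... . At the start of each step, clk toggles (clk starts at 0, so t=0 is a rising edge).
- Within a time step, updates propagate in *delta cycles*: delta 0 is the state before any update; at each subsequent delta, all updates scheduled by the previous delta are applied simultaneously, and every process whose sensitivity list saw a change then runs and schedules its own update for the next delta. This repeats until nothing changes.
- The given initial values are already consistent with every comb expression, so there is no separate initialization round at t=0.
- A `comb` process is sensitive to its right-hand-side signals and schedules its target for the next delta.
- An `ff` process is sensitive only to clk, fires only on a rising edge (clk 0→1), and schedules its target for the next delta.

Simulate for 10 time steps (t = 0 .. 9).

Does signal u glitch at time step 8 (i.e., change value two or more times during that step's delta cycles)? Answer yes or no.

[bits: q,v,y,p,n0,clk,u,r,x,z]
t=0: Δ0=1100000101 Δ1=1100010101 Δ2=0101110101 Δ3=0111110011 Δ4=0111111001 Δ5=0111110101 Δ6=0111110001 | 6Δ
t=1: Δ0=0111110001 Δ1=0111100001 | 1Δ
t=2: Δ0=0111100001 Δ1=0111110001 Δ2=0110110001 Δ3=0110110011 Δ4=0110111011 Δ5=0110111111 | 5Δ
t=3: Δ0=0110111111 Δ1=0110101111 | 1Δ
t=4: Δ0=0110101111 Δ1=0110111111 Δ2=1111111111 Δ3=1101111001 Δ4=1101110011 Δ5=1101111111 Δ6=1101111011 | 6Δ
t=5: Δ0=1101111011 Δ1=1101101011 | 1Δ
t=6: Δ0=1101101011 Δ1=1101111011 Δ2=1100111011 Δ3=1100111001 Δ4=1100110001 Δ5=1100110101 | 5Δ
t=7: Δ0=1100110101 Δ1=1100100101 | 1Δ
t=8: Δ0=1100100101 Δ1=1100110101 Δ2=0101110101 Δ3=0111110011 Δ4=0111111001 Δ5=0111110101 Δ6=0111110001 | 6Δ
t=9: Δ0=0111110001 Δ1=0111100001 | 1Δ

yes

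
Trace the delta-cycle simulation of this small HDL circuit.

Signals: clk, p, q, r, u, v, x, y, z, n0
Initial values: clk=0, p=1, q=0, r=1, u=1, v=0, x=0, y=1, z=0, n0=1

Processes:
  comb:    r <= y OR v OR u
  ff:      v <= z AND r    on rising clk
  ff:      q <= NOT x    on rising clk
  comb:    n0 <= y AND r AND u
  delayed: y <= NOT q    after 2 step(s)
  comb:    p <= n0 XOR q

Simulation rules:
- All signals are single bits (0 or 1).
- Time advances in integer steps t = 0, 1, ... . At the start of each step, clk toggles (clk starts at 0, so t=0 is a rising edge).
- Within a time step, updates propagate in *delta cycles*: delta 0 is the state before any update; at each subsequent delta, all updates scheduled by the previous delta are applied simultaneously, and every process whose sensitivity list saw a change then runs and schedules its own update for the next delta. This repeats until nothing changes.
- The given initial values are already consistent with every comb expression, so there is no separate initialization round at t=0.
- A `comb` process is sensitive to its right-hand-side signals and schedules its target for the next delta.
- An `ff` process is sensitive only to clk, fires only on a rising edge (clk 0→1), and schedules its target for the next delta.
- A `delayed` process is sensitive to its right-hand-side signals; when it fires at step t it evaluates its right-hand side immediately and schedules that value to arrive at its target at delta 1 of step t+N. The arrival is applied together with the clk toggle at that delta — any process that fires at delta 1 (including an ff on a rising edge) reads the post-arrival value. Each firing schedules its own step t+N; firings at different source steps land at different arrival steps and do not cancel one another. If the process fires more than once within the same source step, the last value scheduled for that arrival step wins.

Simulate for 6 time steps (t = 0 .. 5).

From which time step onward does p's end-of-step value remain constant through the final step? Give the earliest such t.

[bits: x,p,u,clk,y,r,v,z,q,n0]
t=0: Δ0=0110110001 Δ1=0111110001 Δ2=0111110011 Δ3=0011110011 | 3Δ
t=1: Δ0=0011110011 Δ1=0010110011 | 1Δ
t=2: Δ0=0010110011 Δ1=0011010011 Δ2=0011010010 Δ3=0111010010 | 3Δ
t=3: Δ0=0111010010 Δ1=0110010010 | 1Δ
t=4: Δ0=0110010010 Δ1=0111010010 | 1Δ
t=5: Δ0=0111010010 Δ1=0110010010 | 1Δ

2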